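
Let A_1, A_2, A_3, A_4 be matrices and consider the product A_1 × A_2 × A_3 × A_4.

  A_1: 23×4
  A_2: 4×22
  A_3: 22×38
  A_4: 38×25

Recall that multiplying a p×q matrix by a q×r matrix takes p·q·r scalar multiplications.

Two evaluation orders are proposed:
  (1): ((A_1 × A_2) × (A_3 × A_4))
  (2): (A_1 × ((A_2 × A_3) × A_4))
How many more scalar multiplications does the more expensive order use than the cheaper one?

26130

Order (1) = ((A_1 × A_2) × (A_3 × A_4)): (A_1 × A_2): 23×4 by 4×22 → 23×22, cost 23·4·22 = 2024; (A_3 × A_4): 22×38 by 38×25 → 22×25, cost 22·38·25 = 20900; ((A_1 × A_2) × (A_3 × A_4)): 23×22 by 22×25 → 23×25, cost 23·22·25 = 12650; cumulative 35574. Total 35574.
Order (2) = (A_1 × ((A_2 × A_3) × A_4)): (A_2 × A_3): 4×22 by 22×38 → 4×38, cost 4·22·38 = 3344; ((A_2 × A_3) × A_4): 4×38 by 38×25 → 4×25, cost 4·38·25 = 3800; cumulative 7144; (A_1 × ((A_2 × A_3) × A_4)): 23×4 by 4×25 → 23×25, cost 23·4·25 = 2300; cumulative 9444. Total 9444.
Difference: |35574 − 9444| = 26130.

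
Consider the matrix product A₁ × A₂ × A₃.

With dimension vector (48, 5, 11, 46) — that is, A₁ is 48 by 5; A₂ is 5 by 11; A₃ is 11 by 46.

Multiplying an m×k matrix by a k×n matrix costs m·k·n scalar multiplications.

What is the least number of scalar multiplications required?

Order (A₁ × (A₂ × A₃)): (A₂ × A₃): 5×11 by 11×46 → 5×46, cost 5·11·46 = 2530; (A₁ × (A₂ × A₃)): 48×5 by 5×46 → 48×46, cost 48·5·46 = 11040; cumulative 13570. Total 13570.
Order ((A₁ × A₂) × A₃): (A₁ × A₂): 48×5 by 5×11 → 48×11, cost 48·5·11 = 2640; ((A₁ × A₂) × A₃): 48×11 by 11×46 → 48×46, cost 48·11·46 = 24288; cumulative 26928. Total 26928.
Minimum: 13570.

13570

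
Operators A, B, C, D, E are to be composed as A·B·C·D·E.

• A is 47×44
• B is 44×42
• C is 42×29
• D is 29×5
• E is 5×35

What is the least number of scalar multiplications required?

33895

Adjacent pairs: AB = 47·44·42 = 86856; BC = 44·42·29 = 53592; CD = 42·29·5 = 6090; DE = 29·5·35 = 5075.
Length 3: A..C: k=1: 0+53592+47·44·29=113564; k=2: 86856+0+47·42·29=144102 → min 113564 | B..D: k=2: 0+6090+44·42·5=15330; k=3: 53592+0+44·29·5=59972 → min 15330 | C..E: k=3: 0+5075+42·29·35=47705; k=4: 6090+0+42·5·35=13440 → min 13440.
Length 4: A..D: k=1: 0+15330+47·44·5=25670; k=2: 86856+6090+47·42·5=102816; k=3: 113564+0+47·29·5=120379 → min 25670 | B..E: k=2: 0+13440+44·42·35=78120; k=3: 53592+5075+44·29·35=103327; k=4: 15330+0+44·5·35=23030 → min 23030.
Length 5: A..E: k=1: 0+23030+47·44·35=95410; k=2: 86856+13440+47·42·35=169386; k=3: 113564+5075+47·29·35=166344; k=4: 25670+0+47·5·35=33895 → min 33895.
Optimal order: ((A·(B·(C·D)))·E) with cost 33895.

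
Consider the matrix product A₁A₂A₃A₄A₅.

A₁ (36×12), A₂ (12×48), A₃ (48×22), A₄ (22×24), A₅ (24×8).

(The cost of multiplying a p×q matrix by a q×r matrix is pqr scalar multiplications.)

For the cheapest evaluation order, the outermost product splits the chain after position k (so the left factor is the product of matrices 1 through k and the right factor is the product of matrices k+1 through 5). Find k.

Adjacent pairs: A₁A₂ = 36·12·48 = 20736; A₂A₃ = 12·48·22 = 12672; A₃A₄ = 48·22·24 = 25344; A₄A₅ = 22·24·8 = 4224.
Length 3: A₁..A₃: k=1: 0+12672+36·12·22=22176; k=2: 20736+0+36·48·22=58752 → min 22176 | A₂..A₄: k=2: 0+25344+12·48·24=39168; k=3: 12672+0+12·22·24=19008 → min 19008 | A₃..A₅: k=3: 0+4224+48·22·8=12672; k=4: 25344+0+48·24·8=34560 → min 12672.
Length 4: A₁..A₄: k=1: 0+19008+36·12·24=29376; k=2: 20736+25344+36·48·24=87552; k=3: 22176+0+36·22·24=41184 → min 29376 | A₂..A₅: k=2: 0+12672+12·48·8=17280; k=3: 12672+4224+12·22·8=19008; k=4: 19008+0+12·24·8=21312 → min 17280.
Top-level splits: k=1: (A₁..A₁)·(A₂..A₅) → 0+17280+36·12·8 = 20736; k=2: (A₁..A₂)·(A₃..A₅) → 20736+12672+36·48·8 = 47232; k=3: (A₁..A₃)·(A₄..A₅) → 22176+4224+36·22·8 = 32736; k=4: (A₁..A₄)·(A₅..A₅) → 29376+0+36·24·8 = 36288.
Best split is after A₁, i.e. k = 1.

1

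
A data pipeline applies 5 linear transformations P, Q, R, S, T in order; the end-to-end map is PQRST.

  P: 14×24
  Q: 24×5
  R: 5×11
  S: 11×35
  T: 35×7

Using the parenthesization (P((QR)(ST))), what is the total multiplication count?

8215

(QR): 24×5 by 5×11 → 24×11, cost 24·5·11 = 1320
(ST): 11×35 by 35×7 → 11×7, cost 11·35·7 = 2695
((QR)(ST)): 24×11 by 11×7 → 24×7, cost 24·11·7 = 1848; cumulative 5863
(P((QR)(ST))): 14×24 by 24×7 → 14×7, cost 14·24·7 = 2352; cumulative 8215
Total: 8215 scalar multiplications.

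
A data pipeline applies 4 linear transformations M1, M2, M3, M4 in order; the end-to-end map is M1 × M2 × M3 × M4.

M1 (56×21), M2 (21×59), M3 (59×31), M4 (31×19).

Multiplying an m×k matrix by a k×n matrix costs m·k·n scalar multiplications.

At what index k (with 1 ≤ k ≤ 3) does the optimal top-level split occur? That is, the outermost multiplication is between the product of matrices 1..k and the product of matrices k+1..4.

Adjacent pairs: M1M2 = 56·21·59 = 69384; M2M3 = 21·59·31 = 38409; M3M4 = 59·31·19 = 34751.
Length 3: M1..M3: k=1: 0+38409+56·21·31=74865; k=2: 69384+0+56·59·31=171808 → min 74865 | M2..M4: k=2: 0+34751+21·59·19=58292; k=3: 38409+0+21·31·19=50778 → min 50778.
Top-level splits: k=1: (M1..M1)·(M2..M4) → 0+50778+56·21·19 = 73122; k=2: (M1..M2)·(M3..M4) → 69384+34751+56·59·19 = 166911; k=3: (M1..M3)·(M4..M4) → 74865+0+56·31·19 = 107849.
Best split is after M1, i.e. k = 1.

1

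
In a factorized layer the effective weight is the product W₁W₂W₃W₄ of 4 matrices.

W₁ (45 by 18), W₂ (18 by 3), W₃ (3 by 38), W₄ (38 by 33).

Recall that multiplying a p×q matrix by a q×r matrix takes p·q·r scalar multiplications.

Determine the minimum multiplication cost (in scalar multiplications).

10647

Adjacent pairs: W₁W₂ = 45·18·3 = 2430; W₂W₃ = 18·3·38 = 2052; W₃W₄ = 3·38·33 = 3762.
Length 3: W₁..W₃: k=1: 0+2052+45·18·38=32832; k=2: 2430+0+45·3·38=7560 → min 7560 | W₂..W₄: k=2: 0+3762+18·3·33=5544; k=3: 2052+0+18·38·33=24624 → min 5544.
Length 4: W₁..W₄: k=1: 0+5544+45·18·33=32274; k=2: 2430+3762+45·3·33=10647; k=3: 7560+0+45·38·33=63990 → min 10647.
Optimal order: ((W₁W₂)(W₃W₄)) with cost 10647.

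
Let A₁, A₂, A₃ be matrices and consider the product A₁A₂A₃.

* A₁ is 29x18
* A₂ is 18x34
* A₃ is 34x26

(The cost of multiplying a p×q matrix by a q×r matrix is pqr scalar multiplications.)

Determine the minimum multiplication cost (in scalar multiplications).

29484

Order (A₁(A₂A₃)): (A₂A₃): 18×34 by 34×26 → 18×26, cost 18·34·26 = 15912; (A₁(A₂A₃)): 29×18 by 18×26 → 29×26, cost 29·18·26 = 13572; cumulative 29484. Total 29484.
Order ((A₁A₂)A₃): (A₁A₂): 29×18 by 18×34 → 29×34, cost 29·18·34 = 17748; ((A₁A₂)A₃): 29×34 by 34×26 → 29×26, cost 29·34·26 = 25636; cumulative 43384. Total 43384.
Minimum: 29484.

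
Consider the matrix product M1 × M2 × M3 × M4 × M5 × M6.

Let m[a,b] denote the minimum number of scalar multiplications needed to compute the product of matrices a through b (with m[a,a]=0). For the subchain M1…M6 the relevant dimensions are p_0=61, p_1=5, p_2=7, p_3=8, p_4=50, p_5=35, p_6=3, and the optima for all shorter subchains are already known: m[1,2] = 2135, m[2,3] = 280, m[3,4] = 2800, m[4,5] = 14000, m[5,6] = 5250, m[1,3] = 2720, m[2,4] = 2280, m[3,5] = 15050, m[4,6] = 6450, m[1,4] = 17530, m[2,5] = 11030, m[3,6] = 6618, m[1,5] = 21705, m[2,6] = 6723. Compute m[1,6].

7638

m[1,6] = min over k∈[1,5] of m[1,k]+m[k+1,6]+p_{0}·p_k·p_{6}.
k=1: 0 + 6723 + 61·5·3 = 7638; k=2: 2135 + 6618 + 61·7·3 = 10034; k=3: 2720 + 6450 + 61·8·3 = 10634; k=4: 17530 + 5250 + 61·50·3 = 31930; k=5: 21705 + 0 + 61·35·3 = 28110.
Minimum: 7638 at k=1.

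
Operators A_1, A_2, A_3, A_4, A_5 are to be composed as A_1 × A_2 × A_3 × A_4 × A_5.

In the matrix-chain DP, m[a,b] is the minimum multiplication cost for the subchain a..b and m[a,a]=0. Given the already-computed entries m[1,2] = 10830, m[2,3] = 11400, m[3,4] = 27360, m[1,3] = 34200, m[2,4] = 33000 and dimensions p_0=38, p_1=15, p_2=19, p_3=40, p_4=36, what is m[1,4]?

m[1,4] = min over k∈[1,3] of m[1,k]+m[k+1,4]+p_{0}·p_k·p_{4}.
k=1: 0 + 33000 + 38·15·36 = 53520; k=2: 10830 + 27360 + 38·19·36 = 64182; k=3: 34200 + 0 + 38·40·36 = 88920.
Minimum: 53520 at k=1.

53520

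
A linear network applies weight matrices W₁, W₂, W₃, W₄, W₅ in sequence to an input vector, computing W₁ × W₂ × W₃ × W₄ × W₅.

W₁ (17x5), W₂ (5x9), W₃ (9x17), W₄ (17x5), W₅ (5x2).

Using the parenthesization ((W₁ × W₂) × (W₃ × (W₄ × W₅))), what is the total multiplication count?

1547

(W₁ × W₂): 17×5 by 5×9 → 17×9, cost 17·5·9 = 765
(W₄ × W₅): 17×5 by 5×2 → 17×2, cost 17·5·2 = 170
(W₃ × (W₄ × W₅)): 9×17 by 17×2 → 9×2, cost 9·17·2 = 306; cumulative 476
((W₁ × W₂) × (W₃ × (W₄ × W₅))): 17×9 by 9×2 → 17×2, cost 17·9·2 = 306; cumulative 1547
Total: 1547 scalar multiplications.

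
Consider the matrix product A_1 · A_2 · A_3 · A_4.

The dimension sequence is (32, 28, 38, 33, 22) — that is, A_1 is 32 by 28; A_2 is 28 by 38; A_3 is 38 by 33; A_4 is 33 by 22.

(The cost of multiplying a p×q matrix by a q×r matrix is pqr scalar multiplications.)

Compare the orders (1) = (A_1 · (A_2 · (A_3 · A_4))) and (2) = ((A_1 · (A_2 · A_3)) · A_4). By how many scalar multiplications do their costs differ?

Order (1) = (A_1 · (A_2 · (A_3 · A_4))): (A_3 · A_4): 38×33 by 33×22 → 38×22, cost 38·33·22 = 27588; (A_2 · (A_3 · A_4)): 28×38 by 38×22 → 28×22, cost 28·38·22 = 23408; cumulative 50996; (A_1 · (A_2 · (A_3 · A_4))): 32×28 by 28×22 → 32×22, cost 32·28·22 = 19712; cumulative 70708. Total 70708.
Order (2) = ((A_1 · (A_2 · A_3)) · A_4): (A_2 · A_3): 28×38 by 38×33 → 28×33, cost 28·38·33 = 35112; (A_1 · (A_2 · A_3)): 32×28 by 28×33 → 32×33, cost 32·28·33 = 29568; cumulative 64680; ((A_1 · (A_2 · A_3)) · A_4): 32×33 by 33×22 → 32×22, cost 32·33·22 = 23232; cumulative 87912. Total 87912.
Difference: |70708 − 87912| = 17204.

17204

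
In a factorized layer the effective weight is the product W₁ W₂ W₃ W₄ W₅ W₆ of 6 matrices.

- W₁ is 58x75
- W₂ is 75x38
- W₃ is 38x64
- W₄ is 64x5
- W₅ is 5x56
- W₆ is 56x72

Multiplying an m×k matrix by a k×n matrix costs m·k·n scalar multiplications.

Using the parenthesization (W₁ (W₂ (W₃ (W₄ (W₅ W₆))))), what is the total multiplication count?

736704

(W₅ W₆): 5×56 by 56×72 → 5×72, cost 5·56·72 = 20160
(W₄ (W₅ W₆)): 64×5 by 5×72 → 64×72, cost 64·5·72 = 23040; cumulative 43200
(W₃ (W₄ (W₅ W₆))): 38×64 by 64×72 → 38×72, cost 38·64·72 = 175104; cumulative 218304
(W₂ (W₃ (W₄ (W₅ W₆)))): 75×38 by 38×72 → 75×72, cost 75·38·72 = 205200; cumulative 423504
(W₁ (W₂ (W₃ (W₄ (W₅ W₆))))): 58×75 by 75×72 → 58×72, cost 58·75·72 = 313200; cumulative 736704
Total: 736704 scalar multiplications.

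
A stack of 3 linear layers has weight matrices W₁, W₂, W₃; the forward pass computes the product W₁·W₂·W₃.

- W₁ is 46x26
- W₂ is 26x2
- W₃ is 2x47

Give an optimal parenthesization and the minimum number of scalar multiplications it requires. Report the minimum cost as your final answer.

(W₁·(W₂·W₃)): cost 58656.
((W₁·W₂)·W₃): cost 6716.
Optimal: ((W₁·W₂)·W₃) with cost 6716.

6716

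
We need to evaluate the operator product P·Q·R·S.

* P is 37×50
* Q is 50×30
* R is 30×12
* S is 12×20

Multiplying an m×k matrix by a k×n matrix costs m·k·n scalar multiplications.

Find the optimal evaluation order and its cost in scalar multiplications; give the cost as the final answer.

49080

Adjacent pairs: PQ = 37·50·30 = 55500; QR = 50·30·12 = 18000; RS = 30·12·20 = 7200.
Length 3: P..R: k=1: 0+18000+37·50·12=40200; k=2: 55500+0+37·30·12=68820 → min 40200 | Q..S: k=2: 0+7200+50·30·20=37200; k=3: 18000+0+50·12·20=30000 → min 30000.
Length 4: P..S: k=1: 0+30000+37·50·20=67000; k=2: 55500+7200+37·30·20=84900; k=3: 40200+0+37·12·20=49080 → min 49080.
Optimal parenthesization: ((P·(Q·R))·S) with cost 49080.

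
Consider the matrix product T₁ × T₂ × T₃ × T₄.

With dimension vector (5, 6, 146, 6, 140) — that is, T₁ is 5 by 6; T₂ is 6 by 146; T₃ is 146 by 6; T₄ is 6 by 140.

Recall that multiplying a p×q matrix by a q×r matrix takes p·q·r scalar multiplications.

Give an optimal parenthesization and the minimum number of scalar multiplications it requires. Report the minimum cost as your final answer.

9636

Adjacent pairs: T₁T₂ = 5·6·146 = 4380; T₂T₃ = 6·146·6 = 5256; T₃T₄ = 146·6·140 = 122640.
Length 3: T₁..T₃: k=1: 0+5256+5·6·6=5436; k=2: 4380+0+5·146·6=8760 → min 5436 | T₂..T₄: k=2: 0+122640+6·146·140=245280; k=3: 5256+0+6·6·140=10296 → min 10296.
Length 4: T₁..T₄: k=1: 0+10296+5·6·140=14496; k=2: 4380+122640+5·146·140=229220; k=3: 5436+0+5·6·140=9636 → min 9636.
Optimal parenthesization: ((T₁ × (T₂ × T₃)) × T₄) with cost 9636.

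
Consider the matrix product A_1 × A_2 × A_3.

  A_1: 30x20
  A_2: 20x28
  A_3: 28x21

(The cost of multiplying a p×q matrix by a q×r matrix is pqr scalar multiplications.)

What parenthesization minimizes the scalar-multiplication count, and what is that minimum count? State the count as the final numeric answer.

(A_1 × (A_2 × A_3)): cost 24360.
((A_1 × A_2) × A_3): cost 34440.
Optimal: (A_1 × (A_2 × A_3)) with cost 24360.

24360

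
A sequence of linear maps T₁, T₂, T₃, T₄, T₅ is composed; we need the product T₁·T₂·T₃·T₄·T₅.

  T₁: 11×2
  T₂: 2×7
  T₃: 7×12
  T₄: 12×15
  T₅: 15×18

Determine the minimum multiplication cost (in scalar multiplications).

Adjacent pairs: T₁T₂ = 11·2·7 = 154; T₂T₃ = 2·7·12 = 168; T₃T₄ = 7·12·15 = 1260; T₄T₅ = 12·15·18 = 3240.
Length 3: T₁..T₃: k=1: 0+168+11·2·12=432; k=2: 154+0+11·7·12=1078 → min 432 | T₂..T₄: k=2: 0+1260+2·7·15=1470; k=3: 168+0+2·12·15=528 → min 528 | T₃..T₅: k=3: 0+3240+7·12·18=4752; k=4: 1260+0+7·15·18=3150 → min 3150.
Length 4: T₁..T₄: k=1: 0+528+11·2·15=858; k=2: 154+1260+11·7·15=2569; k=3: 432+0+11·12·15=2412 → min 858 | T₂..T₅: k=2: 0+3150+2·7·18=3402; k=3: 168+3240+2·12·18=3840; k=4: 528+0+2·15·18=1068 → min 1068.
Length 5: T₁..T₅: k=1: 0+1068+11·2·18=1464; k=2: 154+3150+11·7·18=4690; k=3: 432+3240+11·12·18=6048; k=4: 858+0+11·15·18=3828 → min 1464.
Optimal order: (T₁·(((T₂·T₃)·T₄)·T₅)) with cost 1464.

1464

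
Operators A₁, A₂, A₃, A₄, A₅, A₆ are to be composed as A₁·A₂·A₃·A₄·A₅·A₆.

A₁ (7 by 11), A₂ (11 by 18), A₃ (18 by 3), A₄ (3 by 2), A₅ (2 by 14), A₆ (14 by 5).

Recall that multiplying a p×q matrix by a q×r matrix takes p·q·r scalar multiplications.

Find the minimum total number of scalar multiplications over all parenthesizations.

868

Adjacent pairs: A₁A₂ = 7·11·18 = 1386; A₂A₃ = 11·18·3 = 594; A₃A₄ = 18·3·2 = 108; A₄A₅ = 3·2·14 = 84; A₅A₆ = 2·14·5 = 140.
Length 3: A₁..A₃: k=1: 0+594+7·11·3=825; k=2: 1386+0+7·18·3=1764 → min 825 | A₂..A₄: k=2: 0+108+11·18·2=504; k=3: 594+0+11·3·2=660 → min 504 | A₃..A₅: k=3: 0+84+18·3·14=840; k=4: 108+0+18·2·14=612 → min 612 | A₄..A₆: k=4: 0+140+3·2·5=170; k=5: 84+0+3·14·5=294 → min 170.
Length 4: A₁..A₄: k=1: 0+504+7·11·2=658; k=2: 1386+108+7·18·2=1746; k=3: 825+0+7·3·2=867 → min 658 | A₂..A₅: k=2: 0+612+11·18·14=3384; k=3: 594+84+11·3·14=1140; k=4: 504+0+11·2·14=812 → min 812 | A₃..A₆: k=3: 0+170+18·3·5=440; k=4: 108+140+18·2·5=428; k=5: 612+0+18·14·5=1872 → min 428.
Length 5: A₁..A₅: k=1: 0+812+7·11·14=1890; k=2: 1386+612+7·18·14=3762; k=3: 825+84+7·3·14=1203; k=4: 658+0+7·2·14=854 → min 854 | A₂..A₆: k=2: 0+428+11·18·5=1418; k=3: 594+170+11·3·5=929; k=4: 504+140+11·2·5=754; k=5: 812+0+11·14·5=1582 → min 754.
Length 6: A₁..A₆: k=1: 0+754+7·11·5=1139; k=2: 1386+428+7·18·5=2444; k=3: 825+170+7·3·5=1100; k=4: 658+140+7·2·5=868; k=5: 854+0+7·14·5=1344 → min 868.
Optimal order: ((A₁·(A₂·(A₃·A₄)))·(A₅·A₆)) with cost 868.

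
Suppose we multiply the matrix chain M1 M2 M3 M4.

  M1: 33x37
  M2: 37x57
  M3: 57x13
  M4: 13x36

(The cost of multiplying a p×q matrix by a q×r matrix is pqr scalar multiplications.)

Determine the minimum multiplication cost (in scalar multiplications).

Adjacent pairs: M1M2 = 33·37·57 = 69597; M2M3 = 37·57·13 = 27417; M3M4 = 57·13·36 = 26676.
Length 3: M1..M3: k=1: 0+27417+33·37·13=43290; k=2: 69597+0+33·57·13=94050 → min 43290 | M2..M4: k=2: 0+26676+37·57·36=102600; k=3: 27417+0+37·13·36=44733 → min 44733.
Length 4: M1..M4: k=1: 0+44733+33·37·36=88689; k=2: 69597+26676+33·57·36=163989; k=3: 43290+0+33·13·36=58734 → min 58734.
Optimal order: ((M1 (M2 M3)) M4) with cost 58734.

58734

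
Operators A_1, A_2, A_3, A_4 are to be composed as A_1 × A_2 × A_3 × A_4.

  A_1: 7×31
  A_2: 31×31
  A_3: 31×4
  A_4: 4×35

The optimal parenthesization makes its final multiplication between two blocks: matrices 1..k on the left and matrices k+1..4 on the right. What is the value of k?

3

Adjacent pairs: A_1A_2 = 7·31·31 = 6727; A_2A_3 = 31·31·4 = 3844; A_3A_4 = 31·4·35 = 4340.
Length 3: A_1..A_3: k=1: 0+3844+7·31·4=4712; k=2: 6727+0+7·31·4=7595 → min 4712 | A_2..A_4: k=2: 0+4340+31·31·35=37975; k=3: 3844+0+31·4·35=8184 → min 8184.
Top-level splits: k=1: (A_1..A_1)·(A_2..A_4) → 0+8184+7·31·35 = 15779; k=2: (A_1..A_2)·(A_3..A_4) → 6727+4340+7·31·35 = 18662; k=3: (A_1..A_3)·(A_4..A_4) → 4712+0+7·4·35 = 5692.
Best split is after A_3, i.e. k = 3.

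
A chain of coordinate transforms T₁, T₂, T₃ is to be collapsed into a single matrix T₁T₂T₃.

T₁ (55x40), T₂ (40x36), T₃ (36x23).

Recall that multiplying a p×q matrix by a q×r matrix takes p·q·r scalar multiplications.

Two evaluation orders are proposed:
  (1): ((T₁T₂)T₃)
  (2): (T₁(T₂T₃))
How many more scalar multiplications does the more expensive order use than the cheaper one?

Order (1) = ((T₁T₂)T₃): (T₁T₂): 55×40 by 40×36 → 55×36, cost 55·40·36 = 79200; ((T₁T₂)T₃): 55×36 by 36×23 → 55×23, cost 55·36·23 = 45540; cumulative 124740. Total 124740.
Order (2) = (T₁(T₂T₃)): (T₂T₃): 40×36 by 36×23 → 40×23, cost 40·36·23 = 33120; (T₁(T₂T₃)): 55×40 by 40×23 → 55×23, cost 55·40·23 = 50600; cumulative 83720. Total 83720.
Difference: |124740 − 83720| = 41020.

41020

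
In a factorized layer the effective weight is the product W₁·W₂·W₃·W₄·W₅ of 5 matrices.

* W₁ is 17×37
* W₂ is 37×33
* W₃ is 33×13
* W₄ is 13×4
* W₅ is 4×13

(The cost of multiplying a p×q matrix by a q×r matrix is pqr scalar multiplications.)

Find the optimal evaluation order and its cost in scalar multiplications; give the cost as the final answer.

Adjacent pairs: W₁W₂ = 17·37·33 = 20757; W₂W₃ = 37·33·13 = 15873; W₃W₄ = 33·13·4 = 1716; W₄W₅ = 13·4·13 = 676.
Length 3: W₁..W₃: k=1: 0+15873+17·37·13=24050; k=2: 20757+0+17·33·13=28050 → min 24050 | W₂..W₄: k=2: 0+1716+37·33·4=6600; k=3: 15873+0+37·13·4=17797 → min 6600 | W₃..W₅: k=3: 0+676+33·13·13=6253; k=4: 1716+0+33·4·13=3432 → min 3432.
Length 4: W₁..W₄: k=1: 0+6600+17·37·4=9116; k=2: 20757+1716+17·33·4=24717; k=3: 24050+0+17·13·4=24934 → min 9116 | W₂..W₅: k=2: 0+3432+37·33·13=19305; k=3: 15873+676+37·13·13=22802; k=4: 6600+0+37·4·13=8524 → min 8524.
Length 5: W₁..W₅: k=1: 0+8524+17·37·13=16701; k=2: 20757+3432+17·33·13=31482; k=3: 24050+676+17·13·13=27599; k=4: 9116+0+17·4·13=10000 → min 10000.
Optimal parenthesization: ((W₁·(W₂·(W₃·W₄)))·W₅) with cost 10000.

10000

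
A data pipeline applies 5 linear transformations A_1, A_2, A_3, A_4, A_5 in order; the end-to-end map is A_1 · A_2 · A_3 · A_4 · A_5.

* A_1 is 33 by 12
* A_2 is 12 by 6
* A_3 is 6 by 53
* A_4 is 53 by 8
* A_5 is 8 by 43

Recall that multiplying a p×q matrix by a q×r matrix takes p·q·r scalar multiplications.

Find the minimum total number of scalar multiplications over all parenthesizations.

15498

Adjacent pairs: A_1A_2 = 33·12·6 = 2376; A_2A_3 = 12·6·53 = 3816; A_3A_4 = 6·53·8 = 2544; A_4A_5 = 53·8·43 = 18232.
Length 3: A_1..A_3: k=1: 0+3816+33·12·53=24804; k=2: 2376+0+33·6·53=12870 → min 12870 | A_2..A_4: k=2: 0+2544+12·6·8=3120; k=3: 3816+0+12·53·8=8904 → min 3120 | A_3..A_5: k=3: 0+18232+6·53·43=31906; k=4: 2544+0+6·8·43=4608 → min 4608.
Length 4: A_1..A_4: k=1: 0+3120+33·12·8=6288; k=2: 2376+2544+33·6·8=6504; k=3: 12870+0+33·53·8=26862 → min 6288 | A_2..A_5: k=2: 0+4608+12·6·43=7704; k=3: 3816+18232+12·53·43=49396; k=4: 3120+0+12·8·43=7248 → min 7248.
Length 5: A_1..A_5: k=1: 0+7248+33·12·43=24276; k=2: 2376+4608+33·6·43=15498; k=3: 12870+18232+33·53·43=106309; k=4: 6288+0+33·8·43=17640 → min 15498.
Optimal order: ((A_1 · A_2) · ((A_3 · A_4) · A_5)) with cost 15498.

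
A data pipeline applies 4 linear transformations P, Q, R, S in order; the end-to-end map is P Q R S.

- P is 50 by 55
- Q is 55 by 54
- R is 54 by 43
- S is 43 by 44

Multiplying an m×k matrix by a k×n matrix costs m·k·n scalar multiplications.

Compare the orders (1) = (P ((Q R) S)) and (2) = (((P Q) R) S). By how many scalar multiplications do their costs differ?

6430

Order (1) = (P ((Q R) S)): (Q R): 55×54 by 54×43 → 55×43, cost 55·54·43 = 127710; ((Q R) S): 55×43 by 43×44 → 55×44, cost 55·43·44 = 104060; cumulative 231770; (P ((Q R) S)): 50×55 by 55×44 → 50×44, cost 50·55·44 = 121000; cumulative 352770. Total 352770.
Order (2) = (((P Q) R) S): (P Q): 50×55 by 55×54 → 50×54, cost 50·55·54 = 148500; ((P Q) R): 50×54 by 54×43 → 50×43, cost 50·54·43 = 116100; cumulative 264600; (((P Q) R) S): 50×43 by 43×44 → 50×44, cost 50·43·44 = 94600; cumulative 359200. Total 359200.
Difference: |352770 − 359200| = 6430.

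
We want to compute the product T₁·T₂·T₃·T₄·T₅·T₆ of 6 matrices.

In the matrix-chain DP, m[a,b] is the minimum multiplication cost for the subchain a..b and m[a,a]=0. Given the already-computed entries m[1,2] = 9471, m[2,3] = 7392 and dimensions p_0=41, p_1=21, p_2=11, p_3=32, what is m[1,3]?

23903

m[1,3] = min over k∈[1,2] of m[1,k]+m[k+1,3]+p_{0}·p_k·p_{3}.
k=1: 0 + 7392 + 41·21·32 = 34944; k=2: 9471 + 0 + 41·11·32 = 23903.
Minimum: 23903 at k=2.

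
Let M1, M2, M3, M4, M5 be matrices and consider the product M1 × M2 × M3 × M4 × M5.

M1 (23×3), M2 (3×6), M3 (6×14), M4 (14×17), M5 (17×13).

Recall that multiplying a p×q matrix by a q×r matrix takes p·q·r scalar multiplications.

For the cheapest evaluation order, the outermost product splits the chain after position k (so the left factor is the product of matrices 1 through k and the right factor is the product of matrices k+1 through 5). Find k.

Adjacent pairs: M1M2 = 23·3·6 = 414; M2M3 = 3·6·14 = 252; M3M4 = 6·14·17 = 1428; M4M5 = 14·17·13 = 3094.
Length 3: M1..M3: k=1: 0+252+23·3·14=1218; k=2: 414+0+23·6·14=2346 → min 1218 | M2..M4: k=2: 0+1428+3·6·17=1734; k=3: 252+0+3·14·17=966 → min 966 | M3..M5: k=3: 0+3094+6·14·13=4186; k=4: 1428+0+6·17·13=2754 → min 2754.
Length 4: M1..M4: k=1: 0+966+23·3·17=2139; k=2: 414+1428+23·6·17=4188; k=3: 1218+0+23·14·17=6692 → min 2139 | M2..M5: k=2: 0+2754+3·6·13=2988; k=3: 252+3094+3·14·13=3892; k=4: 966+0+3·17·13=1629 → min 1629.
Top-level splits: k=1: (M1..M1)·(M2..M5) → 0+1629+23·3·13 = 2526; k=2: (M1..M2)·(M3..M5) → 414+2754+23·6·13 = 4962; k=3: (M1..M3)·(M4..M5) → 1218+3094+23·14·13 = 8498; k=4: (M1..M4)·(M5..M5) → 2139+0+23·17·13 = 7222.
Best split is after M1, i.e. k = 1.

1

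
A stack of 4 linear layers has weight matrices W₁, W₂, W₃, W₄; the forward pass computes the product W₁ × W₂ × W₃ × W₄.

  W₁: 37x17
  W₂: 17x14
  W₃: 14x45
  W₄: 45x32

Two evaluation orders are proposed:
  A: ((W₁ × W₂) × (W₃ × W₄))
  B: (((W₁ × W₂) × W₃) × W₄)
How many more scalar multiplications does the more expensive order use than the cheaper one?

Order A = ((W₁ × W₂) × (W₃ × W₄)): (W₁ × W₂): 37×17 by 17×14 → 37×14, cost 37·17·14 = 8806; (W₃ × W₄): 14×45 by 45×32 → 14×32, cost 14·45·32 = 20160; ((W₁ × W₂) × (W₃ × W₄)): 37×14 by 14×32 → 37×32, cost 37·14·32 = 16576; cumulative 45542. Total 45542.
Order B = (((W₁ × W₂) × W₃) × W₄): (W₁ × W₂): 37×17 by 17×14 → 37×14, cost 37·17·14 = 8806; ((W₁ × W₂) × W₃): 37×14 by 14×45 → 37×45, cost 37·14·45 = 23310; cumulative 32116; (((W₁ × W₂) × W₃) × W₄): 37×45 by 45×32 → 37×32, cost 37·45·32 = 53280; cumulative 85396. Total 85396.
Difference: |45542 − 85396| = 39854.

39854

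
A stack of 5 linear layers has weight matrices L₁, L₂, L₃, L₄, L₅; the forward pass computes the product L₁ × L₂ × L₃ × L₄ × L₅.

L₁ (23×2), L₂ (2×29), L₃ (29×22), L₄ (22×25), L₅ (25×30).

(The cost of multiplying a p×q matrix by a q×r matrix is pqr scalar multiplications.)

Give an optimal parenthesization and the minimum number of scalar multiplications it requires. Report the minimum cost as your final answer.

5256

Adjacent pairs: L₁L₂ = 23·2·29 = 1334; L₂L₃ = 2·29·22 = 1276; L₃L₄ = 29·22·25 = 15950; L₄L₅ = 22·25·30 = 16500.
Length 3: L₁..L₃: k=1: 0+1276+23·2·22=2288; k=2: 1334+0+23·29·22=16008 → min 2288 | L₂..L₄: k=2: 0+15950+2·29·25=17400; k=3: 1276+0+2·22·25=2376 → min 2376 | L₃..L₅: k=3: 0+16500+29·22·30=35640; k=4: 15950+0+29·25·30=37700 → min 35640.
Length 4: L₁..L₄: k=1: 0+2376+23·2·25=3526; k=2: 1334+15950+23·29·25=33959; k=3: 2288+0+23·22·25=14938 → min 3526 | L₂..L₅: k=2: 0+35640+2·29·30=37380; k=3: 1276+16500+2·22·30=19096; k=4: 2376+0+2·25·30=3876 → min 3876.
Length 5: L₁..L₅: k=1: 0+3876+23·2·30=5256; k=2: 1334+35640+23·29·30=56984; k=3: 2288+16500+23·22·30=33968; k=4: 3526+0+23·25·30=20776 → min 5256.
Optimal parenthesization: (L₁ × (((L₂ × L₃) × L₄) × L₅)) with cost 5256.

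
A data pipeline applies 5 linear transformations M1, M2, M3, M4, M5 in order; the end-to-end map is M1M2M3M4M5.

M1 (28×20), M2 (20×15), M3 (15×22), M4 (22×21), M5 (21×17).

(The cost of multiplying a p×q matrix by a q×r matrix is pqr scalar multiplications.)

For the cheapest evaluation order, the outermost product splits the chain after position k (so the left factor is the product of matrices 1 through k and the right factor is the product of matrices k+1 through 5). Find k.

1

Adjacent pairs: M1M2 = 28·20·15 = 8400; M2M3 = 20·15·22 = 6600; M3M4 = 15·22·21 = 6930; M4M5 = 22·21·17 = 7854.
Length 3: M1..M3: k=1: 0+6600+28·20·22=18920; k=2: 8400+0+28·15·22=17640 → min 17640 | M2..M4: k=2: 0+6930+20·15·21=13230; k=3: 6600+0+20·22·21=15840 → min 13230 | M3..M5: k=3: 0+7854+15·22·17=13464; k=4: 6930+0+15·21·17=12285 → min 12285.
Length 4: M1..M4: k=1: 0+13230+28·20·21=24990; k=2: 8400+6930+28·15·21=24150; k=3: 17640+0+28·22·21=30576 → min 24150 | M2..M5: k=2: 0+12285+20·15·17=17385; k=3: 6600+7854+20·22·17=21934; k=4: 13230+0+20·21·17=20370 → min 17385.
Top-level splits: k=1: (M1..M1)·(M2..M5) → 0+17385+28·20·17 = 26905; k=2: (M1..M2)·(M3..M5) → 8400+12285+28·15·17 = 27825; k=3: (M1..M3)·(M4..M5) → 17640+7854+28·22·17 = 35966; k=4: (M1..M4)·(M5..M5) → 24150+0+28·21·17 = 34146.
Best split is after M1, i.e. k = 1.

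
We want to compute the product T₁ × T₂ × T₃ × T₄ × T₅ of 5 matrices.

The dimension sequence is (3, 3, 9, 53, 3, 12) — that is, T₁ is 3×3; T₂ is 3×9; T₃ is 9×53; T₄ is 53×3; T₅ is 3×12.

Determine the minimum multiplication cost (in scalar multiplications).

1647

Adjacent pairs: T₁T₂ = 3·3·9 = 81; T₂T₃ = 3·9·53 = 1431; T₃T₄ = 9·53·3 = 1431; T₄T₅ = 53·3·12 = 1908.
Length 3: T₁..T₃: k=1: 0+1431+3·3·53=1908; k=2: 81+0+3·9·53=1512 → min 1512 | T₂..T₄: k=2: 0+1431+3·9·3=1512; k=3: 1431+0+3·53·3=1908 → min 1512 | T₃..T₅: k=3: 0+1908+9·53·12=7632; k=4: 1431+0+9·3·12=1755 → min 1755.
Length 4: T₁..T₄: k=1: 0+1512+3·3·3=1539; k=2: 81+1431+3·9·3=1593; k=3: 1512+0+3·53·3=1989 → min 1539 | T₂..T₅: k=2: 0+1755+3·9·12=2079; k=3: 1431+1908+3·53·12=5247; k=4: 1512+0+3·3·12=1620 → min 1620.
Length 5: T₁..T₅: k=1: 0+1620+3·3·12=1728; k=2: 81+1755+3·9·12=2160; k=3: 1512+1908+3·53·12=5328; k=4: 1539+0+3·3·12=1647 → min 1647.
Optimal order: ((T₁ × (T₂ × (T₃ × T₄))) × T₅) with cost 1647.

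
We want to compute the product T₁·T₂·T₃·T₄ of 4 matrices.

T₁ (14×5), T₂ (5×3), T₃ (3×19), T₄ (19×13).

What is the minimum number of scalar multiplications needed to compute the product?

1497

Adjacent pairs: T₁T₂ = 14·5·3 = 210; T₂T₃ = 5·3·19 = 285; T₃T₄ = 3·19·13 = 741.
Length 3: T₁..T₃: k=1: 0+285+14·5·19=1615; k=2: 210+0+14·3·19=1008 → min 1008 | T₂..T₄: k=2: 0+741+5·3·13=936; k=3: 285+0+5·19·13=1520 → min 936.
Length 4: T₁..T₄: k=1: 0+936+14·5·13=1846; k=2: 210+741+14·3·13=1497; k=3: 1008+0+14·19·13=4466 → min 1497.
Optimal order: ((T₁·T₂)·(T₃·T₄)) with cost 1497.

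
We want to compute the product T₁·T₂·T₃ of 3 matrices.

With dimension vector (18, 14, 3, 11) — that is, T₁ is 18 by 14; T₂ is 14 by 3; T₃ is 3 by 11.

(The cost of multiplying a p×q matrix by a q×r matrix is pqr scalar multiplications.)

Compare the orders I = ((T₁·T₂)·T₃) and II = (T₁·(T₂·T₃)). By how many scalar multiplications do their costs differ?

1884

Order I = ((T₁·T₂)·T₃): (T₁·T₂): 18×14 by 14×3 → 18×3, cost 18·14·3 = 756; ((T₁·T₂)·T₃): 18×3 by 3×11 → 18×11, cost 18·3·11 = 594; cumulative 1350. Total 1350.
Order II = (T₁·(T₂·T₃)): (T₂·T₃): 14×3 by 3×11 → 14×11, cost 14·3·11 = 462; (T₁·(T₂·T₃)): 18×14 by 14×11 → 18×11, cost 18·14·11 = 2772; cumulative 3234. Total 3234.
Difference: |1350 − 3234| = 1884.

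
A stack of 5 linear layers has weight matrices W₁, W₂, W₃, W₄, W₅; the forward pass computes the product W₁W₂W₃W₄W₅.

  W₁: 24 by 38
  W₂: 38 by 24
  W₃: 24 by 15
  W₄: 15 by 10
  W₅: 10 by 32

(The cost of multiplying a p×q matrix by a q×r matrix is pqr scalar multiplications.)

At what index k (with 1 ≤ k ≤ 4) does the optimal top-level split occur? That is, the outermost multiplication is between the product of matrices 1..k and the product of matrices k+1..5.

Adjacent pairs: W₁W₂ = 24·38·24 = 21888; W₂W₃ = 38·24·15 = 13680; W₃W₄ = 24·15·10 = 3600; W₄W₅ = 15·10·32 = 4800.
Length 3: W₁..W₃: k=1: 0+13680+24·38·15=27360; k=2: 21888+0+24·24·15=30528 → min 27360 | W₂..W₄: k=2: 0+3600+38·24·10=12720; k=3: 13680+0+38·15·10=19380 → min 12720 | W₃..W₅: k=3: 0+4800+24·15·32=16320; k=4: 3600+0+24·10·32=11280 → min 11280.
Length 4: W₁..W₄: k=1: 0+12720+24·38·10=21840; k=2: 21888+3600+24·24·10=31248; k=3: 27360+0+24·15·10=30960 → min 21840 | W₂..W₅: k=2: 0+11280+38·24·32=40464; k=3: 13680+4800+38·15·32=36720; k=4: 12720+0+38·10·32=24880 → min 24880.
Top-level splits: k=1: (W₁..W₁)·(W₂..W₅) → 0+24880+24·38·32 = 54064; k=2: (W₁..W₂)·(W₃..W₅) → 21888+11280+24·24·32 = 51600; k=3: (W₁..W₃)·(W₄..W₅) → 27360+4800+24·15·32 = 43680; k=4: (W₁..W₄)·(W₅..W₅) → 21840+0+24·10·32 = 29520.
Best split is after W₄, i.e. k = 4.

4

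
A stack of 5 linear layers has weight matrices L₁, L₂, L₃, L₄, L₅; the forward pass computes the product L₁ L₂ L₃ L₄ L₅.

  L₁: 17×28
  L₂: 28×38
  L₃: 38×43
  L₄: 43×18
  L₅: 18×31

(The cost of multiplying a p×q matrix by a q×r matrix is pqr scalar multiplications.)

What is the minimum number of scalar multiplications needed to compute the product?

66618

Adjacent pairs: L₁L₂ = 17·28·38 = 18088; L₂L₃ = 28·38·43 = 45752; L₃L₄ = 38·43·18 = 29412; L₄L₅ = 43·18·31 = 23994.
Length 3: L₁..L₃: k=1: 0+45752+17·28·43=66220; k=2: 18088+0+17·38·43=45866 → min 45866 | L₂..L₄: k=2: 0+29412+28·38·18=48564; k=3: 45752+0+28·43·18=67424 → min 48564 | L₃..L₅: k=3: 0+23994+38·43·31=74648; k=4: 29412+0+38·18·31=50616 → min 50616.
Length 4: L₁..L₄: k=1: 0+48564+17·28·18=57132; k=2: 18088+29412+17·38·18=59128; k=3: 45866+0+17·43·18=59024 → min 57132 | L₂..L₅: k=2: 0+50616+28·38·31=83600; k=3: 45752+23994+28·43·31=107070; k=4: 48564+0+28·18·31=64188 → min 64188.
Length 5: L₁..L₅: k=1: 0+64188+17·28·31=78944; k=2: 18088+50616+17·38·31=88730; k=3: 45866+23994+17·43·31=92521; k=4: 57132+0+17·18·31=66618 → min 66618.
Optimal order: ((L₁ (L₂ (L₃ L₄))) L₅) with cost 66618.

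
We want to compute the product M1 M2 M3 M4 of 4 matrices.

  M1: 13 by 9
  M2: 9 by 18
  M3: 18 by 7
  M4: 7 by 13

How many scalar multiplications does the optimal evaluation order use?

Adjacent pairs: M1M2 = 13·9·18 = 2106; M2M3 = 9·18·7 = 1134; M3M4 = 18·7·13 = 1638.
Length 3: M1..M3: k=1: 0+1134+13·9·7=1953; k=2: 2106+0+13·18·7=3744 → min 1953 | M2..M4: k=2: 0+1638+9·18·13=3744; k=3: 1134+0+9·7·13=1953 → min 1953.
Length 4: M1..M4: k=1: 0+1953+13·9·13=3474; k=2: 2106+1638+13·18·13=6786; k=3: 1953+0+13·7·13=3136 → min 3136.
Optimal order: ((M1 (M2 M3)) M4) with cost 3136.

3136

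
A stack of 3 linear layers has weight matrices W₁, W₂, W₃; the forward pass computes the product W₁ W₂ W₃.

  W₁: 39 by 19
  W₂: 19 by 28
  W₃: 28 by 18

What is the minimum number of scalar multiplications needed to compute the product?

Order (W₁ (W₂ W₃)): (W₂ W₃): 19×28 by 28×18 → 19×18, cost 19·28·18 = 9576; (W₁ (W₂ W₃)): 39×19 by 19×18 → 39×18, cost 39·19·18 = 13338; cumulative 22914. Total 22914.
Order ((W₁ W₂) W₃): (W₁ W₂): 39×19 by 19×28 → 39×28, cost 39·19·28 = 20748; ((W₁ W₂) W₃): 39×28 by 28×18 → 39×18, cost 39·28·18 = 19656; cumulative 40404. Total 40404.
Minimum: 22914.

22914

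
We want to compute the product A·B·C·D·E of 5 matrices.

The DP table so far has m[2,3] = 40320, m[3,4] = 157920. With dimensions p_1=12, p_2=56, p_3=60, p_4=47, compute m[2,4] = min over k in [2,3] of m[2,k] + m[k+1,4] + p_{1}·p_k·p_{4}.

74160

m[2,4] = min over k∈[2,3] of m[2,k]+m[k+1,4]+p_{1}·p_k·p_{4}.
k=2: 0 + 157920 + 12·56·47 = 189504; k=3: 40320 + 0 + 12·60·47 = 74160.
Minimum: 74160 at k=3.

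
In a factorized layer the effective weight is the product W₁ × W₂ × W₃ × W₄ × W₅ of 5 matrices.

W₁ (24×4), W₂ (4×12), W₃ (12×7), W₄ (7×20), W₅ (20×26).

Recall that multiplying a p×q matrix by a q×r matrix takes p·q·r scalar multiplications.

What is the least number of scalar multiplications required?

Adjacent pairs: W₁W₂ = 24·4·12 = 1152; W₂W₃ = 4·12·7 = 336; W₃W₄ = 12·7·20 = 1680; W₄W₅ = 7·20·26 = 3640.
Length 3: W₁..W₃: k=1: 0+336+24·4·7=1008; k=2: 1152+0+24·12·7=3168 → min 1008 | W₂..W₄: k=2: 0+1680+4·12·20=2640; k=3: 336+0+4·7·20=896 → min 896 | W₃..W₅: k=3: 0+3640+12·7·26=5824; k=4: 1680+0+12·20·26=7920 → min 5824.
Length 4: W₁..W₄: k=1: 0+896+24·4·20=2816; k=2: 1152+1680+24·12·20=8592; k=3: 1008+0+24·7·20=4368 → min 2816 | W₂..W₅: k=2: 0+5824+4·12·26=7072; k=3: 336+3640+4·7·26=4704; k=4: 896+0+4·20·26=2976 → min 2976.
Length 5: W₁..W₅: k=1: 0+2976+24·4·26=5472; k=2: 1152+5824+24·12·26=14464; k=3: 1008+3640+24·7·26=9016; k=4: 2816+0+24·20·26=15296 → min 5472.
Optimal order: (W₁ × (((W₂ × W₃) × W₄) × W₅)) with cost 5472.

5472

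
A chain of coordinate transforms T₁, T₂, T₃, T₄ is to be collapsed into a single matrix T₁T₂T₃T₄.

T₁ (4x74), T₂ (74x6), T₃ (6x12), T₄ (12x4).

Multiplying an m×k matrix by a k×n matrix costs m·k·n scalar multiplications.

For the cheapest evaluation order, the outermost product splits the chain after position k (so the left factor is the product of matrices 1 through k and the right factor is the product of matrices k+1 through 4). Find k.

Adjacent pairs: T₁T₂ = 4·74·6 = 1776; T₂T₃ = 74·6·12 = 5328; T₃T₄ = 6·12·4 = 288.
Length 3: T₁..T₃: k=1: 0+5328+4·74·12=8880; k=2: 1776+0+4·6·12=2064 → min 2064 | T₂..T₄: k=2: 0+288+74·6·4=2064; k=3: 5328+0+74·12·4=8880 → min 2064.
Top-level splits: k=1: (T₁..T₁)·(T₂..T₄) → 0+2064+4·74·4 = 3248; k=2: (T₁..T₂)·(T₃..T₄) → 1776+288+4·6·4 = 2160; k=3: (T₁..T₃)·(T₄..T₄) → 2064+0+4·12·4 = 2256.
Best split is after T₂, i.e. k = 2.

2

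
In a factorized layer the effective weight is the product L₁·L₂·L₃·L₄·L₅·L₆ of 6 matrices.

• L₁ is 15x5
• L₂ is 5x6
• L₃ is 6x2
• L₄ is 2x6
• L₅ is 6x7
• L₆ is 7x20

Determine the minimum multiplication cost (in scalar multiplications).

Adjacent pairs: L₁L₂ = 15·5·6 = 450; L₂L₃ = 5·6·2 = 60; L₃L₄ = 6·2·6 = 72; L₄L₅ = 2·6·7 = 84; L₅L₆ = 6·7·20 = 840.
Length 3: L₁..L₃: k=1: 0+60+15·5·2=210; k=2: 450+0+15·6·2=630 → min 210 | L₂..L₄: k=2: 0+72+5·6·6=252; k=3: 60+0+5·2·6=120 → min 120 | L₃..L₅: k=3: 0+84+6·2·7=168; k=4: 72+0+6·6·7=324 → min 168 | L₄..L₆: k=4: 0+840+2·6·20=1080; k=5: 84+0+2·7·20=364 → min 364.
Length 4: L₁..L₄: k=1: 0+120+15·5·6=570; k=2: 450+72+15·6·6=1062; k=3: 210+0+15·2·6=390 → min 390 | L₂..L₅: k=2: 0+168+5·6·7=378; k=3: 60+84+5·2·7=214; k=4: 120+0+5·6·7=330 → min 214 | L₃..L₆: k=3: 0+364+6·2·20=604; k=4: 72+840+6·6·20=1632; k=5: 168+0+6·7·20=1008 → min 604.
Length 5: L₁..L₅: k=1: 0+214+15·5·7=739; k=2: 450+168+15·6·7=1248; k=3: 210+84+15·2·7=504; k=4: 390+0+15·6·7=1020 → min 504 | L₂..L₆: k=2: 0+604+5·6·20=1204; k=3: 60+364+5·2·20=624; k=4: 120+840+5·6·20=1560; k=5: 214+0+5·7·20=914 → min 624.
Length 6: L₁..L₆: k=1: 0+624+15·5·20=2124; k=2: 450+604+15·6·20=2854; k=3: 210+364+15·2·20=1174; k=4: 390+840+15·6·20=3030; k=5: 504+0+15·7·20=2604 → min 1174.
Optimal order: ((L₁·(L₂·L₃))·((L₄·L₅)·L₆)) with cost 1174.

1174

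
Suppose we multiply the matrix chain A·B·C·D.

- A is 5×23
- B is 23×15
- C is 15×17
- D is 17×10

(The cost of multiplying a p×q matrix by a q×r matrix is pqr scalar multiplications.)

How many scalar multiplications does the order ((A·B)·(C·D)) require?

(A·B): 5×23 by 23×15 → 5×15, cost 5·23·15 = 1725
(C·D): 15×17 by 17×10 → 15×10, cost 15·17·10 = 2550
((A·B)·(C·D)): 5×15 by 15×10 → 5×10, cost 5·15·10 = 750; cumulative 5025
Total: 5025 scalar multiplications.

5025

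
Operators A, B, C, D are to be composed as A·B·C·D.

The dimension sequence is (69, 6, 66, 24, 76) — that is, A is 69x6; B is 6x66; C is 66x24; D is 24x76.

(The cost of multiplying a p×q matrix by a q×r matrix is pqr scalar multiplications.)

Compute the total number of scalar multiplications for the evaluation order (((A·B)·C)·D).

262476

(A·B): 69×6 by 6×66 → 69×66, cost 69·6·66 = 27324
((A·B)·C): 69×66 by 66×24 → 69×24, cost 69·66·24 = 109296; cumulative 136620
(((A·B)·C)·D): 69×24 by 24×76 → 69×76, cost 69·24·76 = 125856; cumulative 262476
Total: 262476 scalar multiplications.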